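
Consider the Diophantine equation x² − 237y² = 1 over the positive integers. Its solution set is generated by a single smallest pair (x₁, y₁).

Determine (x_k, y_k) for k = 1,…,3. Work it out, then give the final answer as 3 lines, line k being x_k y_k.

√237 → a₀=15, period (2,1,1,7,10,7,1,1,2,30); ℓ=10 even so k=9
i=0: a=15 ⇒ p=15, q=1
…
i=3: a=1 ⇒ p=77, q=5
…
i=6: a=7 ⇒ p=42074, q=2733
…
i=8: a=1 ⇒ p=90075, q=5851
i=9: a=2 ⇒ p=228151, q=14820
(x₁, y₁) = (228151, 14820);  228151² − 237·14820² = 1 ✓
k=2:  x_2 = 228151·228151+237·14820·14820 = 104105757601,  y_2 = 228151·14820+14820·228151 = 6762395640
k=3:  x_3 = 228151·104105757601+237·14820·6762395640 = 47503665404623351,  y_3 = 228151·6762395640+14820·104105757601 = 3085694655308460

228151 14820
104105757601 6762395640
47503665404623351 3085694655308460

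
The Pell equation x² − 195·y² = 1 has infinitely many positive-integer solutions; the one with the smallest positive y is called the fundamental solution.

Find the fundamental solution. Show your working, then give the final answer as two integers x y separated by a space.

√195 → a₀=13, period (1,26); ℓ=2 even so k=1
i=0: a=13 ⇒ p=13, q=1
i=1: a=1 ⇒ p=14, q=1
fundamental: x₁=14, y₁=1  (since 196 − 195·1 = 1)

14 1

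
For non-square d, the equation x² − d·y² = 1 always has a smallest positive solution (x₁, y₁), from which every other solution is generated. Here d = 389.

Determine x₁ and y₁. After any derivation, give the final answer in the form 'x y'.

[19; 1,2,1,1,1,1,2,1,38] for √389; ℓ=9 ⇒ convergent index 17
step 0: (19, 1)  from 19·(1,0) + (0,1)
step 1: (20, 1)  from 1·(19,1) + (1,0)
step 2: (59, 3)  from 2·(20,1) + (19,1)
…
step 4: (138, 7)  from 1·(79,4) + (59,3)
step 5: (217, 11)  from 1·(138,7) + (79,4)
step 6: (355, 18)  from 1·(217,11) + (138,7)
step 7: (927, 47)  from 2·(355,18) + (217,11)
step 8: (1282, 65)  from 1·(927,47) + (355,18)
step 9: (49643, 2517)  from 38·(1282,65) + (927,47)
step 10: (50925, 2582)  from 1·(49643,2517) + (1282,65)
step 11: (151493, 7681)  from 2·(50925,2582) + (49643,2517)
step 12: (202418, 10263)  from 1·(151493,7681) + (50925,2582)
step 13: (353911, 17944)  from 1·(202418,10263) + (151493,7681)
step 14: (556329, 28207)  from 1·(353911,17944) + (202418,10263)
…
step 16: (2376809, 120509)  from 2·(910240,46151) + (556329,28207)
step 17: (3287049, 166660)  from 1·(2376809,120509) + (910240,46151)
→ (3287049, 166660).  Check: 3287049²=10804691128401, 389·166660²=10804691128400, difference 1.

3287049 166660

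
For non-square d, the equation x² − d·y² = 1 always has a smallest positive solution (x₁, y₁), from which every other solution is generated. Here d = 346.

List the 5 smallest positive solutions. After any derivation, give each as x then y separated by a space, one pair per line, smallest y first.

17299 930
598510801 32176140
20707276675699 1113230090790
716430357827323201 38515534648976280
24787057499402451432499 1332560466672051244650

d=346: √d = [18; 1,1,1,1,36] (ℓ=5, odd), read p_9/q_9
k=0  a_k=18  p_k/q_k = 18/1
k=1  a_k=1  p_k/q_k = 19/1
k=2  a_k=1  p_k/q_k = 37/2
k=3  a_k=1  p_k/q_k = 56/3
k=4  a_k=1  p_k/q_k = 93/5
k=5  a_k=36  p_k/q_k = 3404/183
k=6  a_k=1  p_k/q_k = 3497/188
k=7  a_k=1  p_k/q_k = 6901/371
k=8  a_k=1  p_k/q_k = 10398/559
k=9  a_k=1  p_k/q_k = 17299/930
(x₁, y₁) = (17299, 930);  17299² − 346·930² = 1 ✓
(17299+930√346)^2 = 598510801 + 32176140√346
(17299+930√346)^3 = 20707276675699 + 1113230090790√346
(17299+930√346)^4 = 716430357827323201 + 38515534648976280√346
(17299+930√346)^5 = 24787057499402451432499 + 1332560466672051244650√346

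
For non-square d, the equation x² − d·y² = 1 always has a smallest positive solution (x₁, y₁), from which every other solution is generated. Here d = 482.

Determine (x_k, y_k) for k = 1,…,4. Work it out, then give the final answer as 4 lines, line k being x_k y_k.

483 22
466577 21252
450712899 20529410
435388193857 19831388808

√482 = [21; 1,20,1,42, …], period ℓ=4 (even) → k=3
i=0: a=21 ⇒ p=21, q=1
…
i=2: a=20 ⇒ p=461, q=21
i=3: a=1 ⇒ p=483, q=22
(x₁, y₁) = (483, 22);  483² − 482·22² = 1 ✓
k=2:  x_2 = 483·483+482·22·22 = 466577,  y_2 = 483·22+22·483 = 21252
k=3:  x_3 = 483·466577+482·22·21252 = 450712899,  y_3 = 483·21252+22·466577 = 20529410
k=4:  x_4 = 483·450712899+482·22·20529410 = 435388193857,  y_4 = 483·20529410+22·450712899 = 19831388808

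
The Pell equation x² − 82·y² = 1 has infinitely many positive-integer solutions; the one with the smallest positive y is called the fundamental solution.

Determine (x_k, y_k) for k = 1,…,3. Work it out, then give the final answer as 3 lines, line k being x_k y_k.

163 18
53137 5868
17322499 1912950

d=82: √d = [9; 18] (ℓ=1, odd), read p_1/q_1
step 0: (9, 1)  from 9·(1,0) + (0,1)
step 1: (163, 18)  from 18·(9,1) + (1,0)
→ (163, 18).  Check: 163²=26569, 82·18²=26568, difference 1.
(x_2, y_2) = (163·163 + 82·18·18, 163·18 + 18·163) = (53137, 5868)
(x_3, y_3) = (163·53137 + 82·18·5868, 163·5868 + 18·53137) = (17322499, 1912950)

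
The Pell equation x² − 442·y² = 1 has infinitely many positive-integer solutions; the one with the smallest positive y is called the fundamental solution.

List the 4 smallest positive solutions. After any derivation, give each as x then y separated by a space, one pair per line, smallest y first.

883 42
1559377 74172
2753858899 130987710
4863313256257 231324221688

d=442: √d = [21; 42] (ℓ=1, odd), read p_1/q_1
i=0: a=21 ⇒ p=21, q=1
i=1: a=42 ⇒ p=883, q=42
(x₁, y₁) = (883, 42);  883² − 442·42² = 1 ✓
(883+42√442)^2 = 1559377 + 74172√442
(883+42√442)^3 = 2753858899 + 130987710√442
(883+42√442)^4 = 4863313256257 + 231324221688√442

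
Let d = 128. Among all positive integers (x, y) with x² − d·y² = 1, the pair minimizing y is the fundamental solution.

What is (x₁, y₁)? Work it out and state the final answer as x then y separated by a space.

d=128: √d = [11; 3,5,3,22] (ℓ=4, even), read p_3/q_3
k=0  a_k=11  p_k/q_k = 11/1
…
k=2  a_k=5  p_k/q_k = 181/16
k=3  a_k=3  p_k/q_k = 577/51
fundamental: x₁=577, y₁=51  (since 332929 − 128·2601 = 1)

577 51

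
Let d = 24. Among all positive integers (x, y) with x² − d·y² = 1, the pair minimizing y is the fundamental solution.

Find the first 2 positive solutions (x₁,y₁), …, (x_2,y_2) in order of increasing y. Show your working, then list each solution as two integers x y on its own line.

5 1
49 10

√24 = [4; 1,8, …], period ℓ=2 (even) → k=1
k=0  a_k=4  p_k/q_k = 4/1
k=1  a_k=1  p_k/q_k = 5/1
(x₁, y₁) = (5, 1);  5² − 24·1² = 1 ✓
n=2: (5,1)∘(5,1) = (5·5+24·1·1, 5·1+1·5) = (49,10)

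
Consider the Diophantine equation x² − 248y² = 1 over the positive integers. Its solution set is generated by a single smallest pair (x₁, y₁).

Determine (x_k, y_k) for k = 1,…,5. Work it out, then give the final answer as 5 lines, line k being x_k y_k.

63 4
7937 504
999999 63500
125991937 8000496
15873984063 1007998996

d=248: √d = [15; 1,2,1,30] (ℓ=4, even), read p_3/q_3
step 0: (15, 1)  from 15·(1,0) + (0,1)
step 1: (16, 1)  from 1·(15,1) + (1,0)
step 2: (47, 3)  from 2·(16,1) + (15,1)
step 3: (63, 4)  from 1·(47,3) + (16,1)
(x₁, y₁) = (63, 4);  63² − 248·4² = 1 ✓
n=2: (63,4)∘(63,4) = (63·63+248·4·4, 63·4+4·63) = (7937,504)
n=3: (7937,504)∘(63,4) = (63·7937+248·4·504, 63·504+4·7937) = (999999,63500)
n=4: (999999,63500)∘(63,4) = (63·999999+248·4·63500, 63·63500+4·999999) = (125991937,8000496)
n=5: (125991937,8000496)∘(63,4) = (63·125991937+248·4·8000496, 63·8000496+4·125991937) = (15873984063,1007998996)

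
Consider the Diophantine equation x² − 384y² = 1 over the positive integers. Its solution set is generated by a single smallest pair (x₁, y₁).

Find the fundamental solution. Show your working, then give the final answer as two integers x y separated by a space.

4801 245

[19; 1,1,2,9,2,1,1,38] for √384; ℓ=8 ⇒ convergent index 7
step 0: (19, 1)  from 19·(1,0) + (0,1)
…
step 2: (39, 2)  from 1·(20,1) + (19,1)
…
step 4: (921, 47)  from 9·(98,5) + (39,2)
step 5: (1940, 99)  from 2·(921,47) + (98,5)
step 6: (2861, 146)  from 1·(1940,99) + (921,47)
step 7: (4801, 245)  from 1·(2861,146) + (1940,99)
→ (4801, 245).  Check: 4801²=23049601, 384·245²=23049600, difference 1.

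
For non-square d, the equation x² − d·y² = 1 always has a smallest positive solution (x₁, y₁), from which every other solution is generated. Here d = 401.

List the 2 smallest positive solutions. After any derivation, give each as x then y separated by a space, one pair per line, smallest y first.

801 40
1283201 64080

√401 → a₀=20, period (40); ℓ=1 odd so k=1
k=0  a_k=20  p_k/q_k = 20/1
k=1  a_k=40  p_k/q_k = 801/40
fundamental: x₁=801, y₁=40  (since 641601 − 401·1600 = 1)
(801+40√401)^2 = 1283201 + 64080√401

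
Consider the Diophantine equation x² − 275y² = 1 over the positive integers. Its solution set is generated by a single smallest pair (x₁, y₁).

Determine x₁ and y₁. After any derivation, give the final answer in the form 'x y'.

199 12

√275 → a₀=16, period (1,1,2,1,1,32); ℓ=6 even so k=5
i=0: a=16 ⇒ p=16, q=1
i=1: a=1 ⇒ p=17, q=1
…
i=4: a=1 ⇒ p=116, q=7
i=5: a=1 ⇒ p=199, q=12
→ (199, 12).  Check: 199²=39601, 275·12²=39600, difference 1.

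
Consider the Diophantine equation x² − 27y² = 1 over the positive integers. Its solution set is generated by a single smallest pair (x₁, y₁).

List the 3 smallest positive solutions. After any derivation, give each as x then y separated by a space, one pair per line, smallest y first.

26 5
1351 260
70226 13515

√27 = [5; 5,10, …], period ℓ=2 (even) → k=1
k=0  a_k=5  p_k/q_k = 5/1
k=1  a_k=5  p_k/q_k = 26/5
fundamental: x₁=26, y₁=5  (since 676 − 27·25 = 1)
(26+5√27)^2 = 1351 + 260√27
(26+5√27)^3 = 70226 + 13515√27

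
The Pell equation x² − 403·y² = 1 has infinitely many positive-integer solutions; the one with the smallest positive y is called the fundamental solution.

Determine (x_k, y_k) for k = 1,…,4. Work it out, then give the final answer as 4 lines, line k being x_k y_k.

669878 33369
897473069767 44706317964
1202394930058086974 59895557730143415
1610915821914004898868577 80245432842261314788776

[20; 13,2,1,3,1,3,1,2,13,40] for √403; ℓ=10 ⇒ convergent index 9
k=0  a_k=20  p_k/q_k = 20/1
…
k=2  a_k=2  p_k/q_k = 542/27
k=3  a_k=1  p_k/q_k = 803/40
…
k=6  a_k=3  p_k/q_k = 14213/708
…
k=8  a_k=2  p_k/q_k = 50147/2498
k=9  a_k=13  p_k/q_k = 669878/33369
(x₁, y₁) = (669878, 33369);  669878² − 403·33369² = 1 ✓
k=2:  x_2 = 669878·669878+403·33369·33369 = 897473069767,  y_2 = 669878·33369+33369·669878 = 44706317964
k=3:  x_3 = 669878·897473069767+403·33369·44706317964 = 1202394930058086974,  y_3 = 669878·44706317964+33369·897473069767 = 59895557730143415
k=4:  x_4 = 669878·1202394930058086974+403·33369·59895557730143415 = 1610915821914004898868577,  y_4 = 669878·59895557730143415+33369·1202394930058086974 = 80245432842261314788776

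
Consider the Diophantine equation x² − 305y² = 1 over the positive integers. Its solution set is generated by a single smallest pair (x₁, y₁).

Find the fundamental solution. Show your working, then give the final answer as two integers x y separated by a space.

489 28

[17; 2,6,2,34] for √305; ℓ=4 ⇒ convergent index 3
k=0  a_k=17  p_k/q_k = 17/1
k=1  a_k=2  p_k/q_k = 35/2
k=2  a_k=6  p_k/q_k = 227/13
k=3  a_k=2  p_k/q_k = 489/28
(x₁, y₁) = (489, 28);  489² − 305·28² = 1 ✓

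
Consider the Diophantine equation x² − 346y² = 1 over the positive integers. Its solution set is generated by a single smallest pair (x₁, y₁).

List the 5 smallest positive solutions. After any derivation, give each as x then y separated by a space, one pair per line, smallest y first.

d=346: √d = [18; 1,1,1,1,36] (ℓ=5, odd), read p_9/q_9
k=0  a_k=18  p_k/q_k = 18/1
k=1  a_k=1  p_k/q_k = 19/1
…
k=5  a_k=36  p_k/q_k = 3404/183
k=6  a_k=1  p_k/q_k = 3497/188
…
k=8  a_k=1  p_k/q_k = 10398/559
k=9  a_k=1  p_k/q_k = 17299/930
→ (17299, 930).  Check: 17299²=299255401, 346·930²=299255400, difference 1.
(x_2, y_2) = (17299·17299 + 346·930·930, 17299·930 + 930·17299) = (598510801, 32176140)
(x_3, y_3) = (17299·598510801 + 346·930·32176140, 17299·32176140 + 930·598510801) = (20707276675699, 1113230090790)
(x_4, y_4) = (17299·20707276675699 + 346·930·1113230090790, 17299·1113230090790 + 930·20707276675699) = (716430357827323201, 38515534648976280)
(x_5, y_5) = (17299·716430357827323201 + 346·930·38515534648976280, 17299·38515534648976280 + 930·716430357827323201) = (24787057499402451432499, 1332560466672051244650)

17299 930
598510801 32176140
20707276675699 1113230090790
716430357827323201 38515534648976280
24787057499402451432499 1332560466672051244650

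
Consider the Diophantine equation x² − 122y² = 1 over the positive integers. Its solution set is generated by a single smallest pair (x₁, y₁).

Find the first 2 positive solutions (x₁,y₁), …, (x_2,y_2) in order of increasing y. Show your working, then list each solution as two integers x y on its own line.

243 22
118097 10692

d=122: √d = [11; 22] (ℓ=1, odd), read p_1/q_1
step 0: (11, 1)  from 11·(1,0) + (0,1)
step 1: (243, 22)  from 22·(11,1) + (1,0)
(x₁, y₁) = (243, 22);  243² − 122·22² = 1 ✓
(x_2, y_2) = (243·243 + 122·22·22, 243·22 + 22·243) = (118097, 10692)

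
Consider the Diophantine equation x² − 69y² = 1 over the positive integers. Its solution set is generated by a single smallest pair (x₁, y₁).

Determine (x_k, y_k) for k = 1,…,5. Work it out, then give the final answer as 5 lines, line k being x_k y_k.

7775 936
120901249 14554800
1880014414175 226327139064
29234224019520001 3519386997890400
454592181623521601375 54726467590868580936

[8; 3,3,1,4,1,3,3,16] for √69; ℓ=8 ⇒ convergent index 7
step 0: (8, 1)  from 8·(1,0) + (0,1)
step 1: (25, 3)  from 3·(8,1) + (1,0)
…
step 3: (108, 13)  from 1·(83,10) + (25,3)
…
step 5: (623, 75)  from 1·(515,62) + (108,13)
step 6: (2384, 287)  from 3·(623,75) + (515,62)
step 7: (7775, 936)  from 3·(2384,287) + (623,75)
→ (7775, 936).  Check: 7775²=60450625, 69·936²=60450624, difference 1.
n=2: (7775,936)∘(7775,936) = (7775·7775+69·936·936, 7775·936+936·7775) = (120901249,14554800)
n=3: (120901249,14554800)∘(7775,936) = (7775·120901249+69·936·14554800, 7775·14554800+936·120901249) = (1880014414175,226327139064)
n=4: (1880014414175,226327139064)∘(7775,936) = (7775·1880014414175+69·936·226327139064, 7775·226327139064+936·1880014414175) = (29234224019520001,3519386997890400)
n=5: (29234224019520001,3519386997890400)∘(7775,936) = (7775·29234224019520001+69·936·3519386997890400, 7775·3519386997890400+936·29234224019520001) = (454592181623521601375,54726467590868580936)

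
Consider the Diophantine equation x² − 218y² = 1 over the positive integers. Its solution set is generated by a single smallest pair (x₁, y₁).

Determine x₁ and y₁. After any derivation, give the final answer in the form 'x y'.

126003 8534

√218 → a₀=14, period (1,3,3,1,28); ℓ=5 odd so k=9
step 0: (14, 1)  from 14·(1,0) + (0,1)
…
step 2: (59, 4)  from 3·(15,1) + (14,1)
step 3: (192, 13)  from 3·(59,4) + (15,1)
step 4: (251, 17)  from 1·(192,13) + (59,4)
step 5: (7220, 489)  from 28·(251,17) + (192,13)
step 6: (7471, 506)  from 1·(7220,489) + (251,17)
step 7: (29633, 2007)  from 3·(7471,506) + (7220,489)
step 8: (96370, 6527)  from 3·(29633,2007) + (7471,506)
step 9: (126003, 8534)  from 1·(96370,6527) + (29633,2007)
→ (126003, 8534).  Check: 126003²=15876756009, 218·8534²=15876756008, difference 1.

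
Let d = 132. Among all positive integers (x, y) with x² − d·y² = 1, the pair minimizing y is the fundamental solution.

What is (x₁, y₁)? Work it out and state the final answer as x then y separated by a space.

[11; 2,22] for √132; ℓ=2 ⇒ convergent index 1
step 0: (11, 1)  from 11·(1,0) + (0,1)
step 1: (23, 2)  from 2·(11,1) + (1,0)
fundamental: x₁=23, y₁=2  (since 529 − 132·4 = 1)

23 2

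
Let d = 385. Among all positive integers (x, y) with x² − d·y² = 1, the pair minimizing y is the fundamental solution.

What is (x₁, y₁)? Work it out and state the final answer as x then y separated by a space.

95831 4884

√385 → a₀=19, period (1,1,1,1,1,…,1,1,38); ℓ=16 even so k=15
k=0  a_k=19  p_k/q_k = 19/1
k=1  a_k=1  p_k/q_k = 20/1
k=2  a_k=1  p_k/q_k = 39/2
k=3  a_k=1  p_k/q_k = 59/3
k=4  a_k=1  p_k/q_k = 98/5
…
k=6  a_k=3  p_k/q_k = 569/29
k=7  a_k=1  p_k/q_k = 726/37
k=8  a_k=2  p_k/q_k = 2021/103
…
k=10  a_k=3  p_k/q_k = 10262/523
k=11  a_k=1  p_k/q_k = 13009/663
k=12  a_k=1  p_k/q_k = 23271/1186
k=13  a_k=1  p_k/q_k = 36280/1849
k=14  a_k=1  p_k/q_k = 59551/3035
k=15  a_k=1  p_k/q_k = 95831/4884
→ (95831, 4884).  Check: 95831²=9183580561, 385·4884²=9183580560, difference 1.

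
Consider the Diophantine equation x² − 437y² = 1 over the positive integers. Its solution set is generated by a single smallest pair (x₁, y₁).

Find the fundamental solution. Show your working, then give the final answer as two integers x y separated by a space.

4599 220

√437 → a₀=20, period (1,9,2,9,1,40); ℓ=6 even so k=5
k=0  a_k=20  p_k/q_k = 20/1
k=1  a_k=1  p_k/q_k = 21/1
k=2  a_k=9  p_k/q_k = 209/10
k=3  a_k=2  p_k/q_k = 439/21
k=4  a_k=9  p_k/q_k = 4160/199
k=5  a_k=1  p_k/q_k = 4599/220
→ (4599, 220).  Check: 4599²=21150801, 437·220²=21150800, difference 1.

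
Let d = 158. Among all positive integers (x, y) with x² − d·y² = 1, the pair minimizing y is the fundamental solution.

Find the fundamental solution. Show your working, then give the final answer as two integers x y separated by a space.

d=158: √d = [12; 1,1,3,12,3,1,1,24] (ℓ=8, even), read p_7/q_7
i=0: a=12 ⇒ p=12, q=1
…
i=2: a=1 ⇒ p=25, q=2
i=3: a=3 ⇒ p=88, q=7
…
i=5: a=3 ⇒ p=3331, q=265
i=6: a=1 ⇒ p=4412, q=351
i=7: a=1 ⇒ p=7743, q=616
fundamental: x₁=7743, y₁=616  (since 59954049 − 158·379456 = 1)

7743 616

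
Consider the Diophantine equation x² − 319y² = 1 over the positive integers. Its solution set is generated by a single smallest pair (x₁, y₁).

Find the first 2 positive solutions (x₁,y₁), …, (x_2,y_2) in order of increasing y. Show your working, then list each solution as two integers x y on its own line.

√319 → a₀=17, period (1,6,5,1,4,…,6,1,34); ℓ=14 even so k=13
i=0: a=17 ⇒ p=17, q=1
i=1: a=1 ⇒ p=18, q=1
…
i=5: a=4 ⇒ p=3715, q=208
i=6: a=3 ⇒ p=11913, q=667
i=7: a=1 ⇒ p=15628, q=875
i=8: a=3 ⇒ p=58797, q=3292
i=9: a=4 ⇒ p=250816, q=14043
i=10: a=1 ⇒ p=309613, q=17335
i=11: a=5 ⇒ p=1798881, q=100718
i=12: a=6 ⇒ p=11102899, q=621643
i=13: a=1 ⇒ p=12901780, q=722361
(x₁, y₁) = (12901780, 722361);  12901780² − 319·722361² = 1 ✓
n=2: (12901780,722361)∘(12901780,722361) = (12901780·12901780+319·722361·722361, 12901780·722361+722361·12901780) = (332911854336799,18639485405160)

12901780 722361
332911854336799 18639485405160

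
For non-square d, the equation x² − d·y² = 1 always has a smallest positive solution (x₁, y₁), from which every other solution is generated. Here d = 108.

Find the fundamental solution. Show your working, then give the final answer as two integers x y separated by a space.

1351 130

√108 → a₀=10, period (2,1,1,4,1,1,2,20); ℓ=8 even so k=7
i=0: a=10 ⇒ p=10, q=1
…
i=3: a=1 ⇒ p=52, q=5
i=4: a=4 ⇒ p=239, q=23
…
i=6: a=1 ⇒ p=530, q=51
i=7: a=2 ⇒ p=1351, q=130
fundamental: x₁=1351, y₁=130  (since 1825201 − 108·16900 = 1)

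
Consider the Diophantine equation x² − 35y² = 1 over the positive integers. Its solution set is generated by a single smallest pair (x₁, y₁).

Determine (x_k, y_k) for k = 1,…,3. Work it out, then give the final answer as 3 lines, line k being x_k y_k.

6 1
71 12
846 143

[5; 1,10] for √35; ℓ=2 ⇒ convergent index 1
step 0: (5, 1)  from 5·(1,0) + (0,1)
step 1: (6, 1)  from 1·(5,1) + (1,0)
fundamental: x₁=6, y₁=1  (since 36 − 35·1 = 1)
n=2: (6,1)∘(6,1) = (6·6+35·1·1, 6·1+1·6) = (71,12)
n=3: (71,12)∘(6,1) = (6·71+35·1·12, 6·12+1·71) = (846,143)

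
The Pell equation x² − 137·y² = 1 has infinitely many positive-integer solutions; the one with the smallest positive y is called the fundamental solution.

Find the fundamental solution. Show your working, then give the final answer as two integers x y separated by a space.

√137 = [11; 1,2,2,1,1,2,2,1,22, …], period ℓ=9 (odd) → k=17
i=0: a=11 ⇒ p=11, q=1
i=1: a=1 ⇒ p=12, q=1
i=2: a=2 ⇒ p=35, q=3
…
i=4: a=1 ⇒ p=117, q=10
i=5: a=1 ⇒ p=199, q=17
i=6: a=2 ⇒ p=515, q=44
i=7: a=2 ⇒ p=1229, q=105
i=8: a=1 ⇒ p=1744, q=149
…
i=10: a=1 ⇒ p=41341, q=3532
…
i=12: a=2 ⇒ p=285899, q=24426
i=13: a=1 ⇒ p=408178, q=34873
…
i=16: a=2 ⇒ p=4286741, q=366241
i=17: a=1 ⇒ p=6083073, q=519712
(x₁, y₁) = (6083073, 519712);  6083073² − 137·519712² = 1 ✓

6083073 519712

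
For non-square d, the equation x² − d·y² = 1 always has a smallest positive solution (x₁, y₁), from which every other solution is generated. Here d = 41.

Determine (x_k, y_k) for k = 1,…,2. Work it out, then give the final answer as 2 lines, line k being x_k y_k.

[6; 2,2,12] for √41; ℓ=3 ⇒ convergent index 5
i=0: a=6 ⇒ p=6, q=1
…
i=4: a=2 ⇒ p=826, q=129
i=5: a=2 ⇒ p=2049, q=320
→ (2049, 320).  Check: 2049²=4198401, 41·320²=4198400, difference 1.
n=2: (2049,320)∘(2049,320) = (2049·2049+41·320·320, 2049·320+320·2049) = (8396801,1311360)

2049 320
8396801 1311360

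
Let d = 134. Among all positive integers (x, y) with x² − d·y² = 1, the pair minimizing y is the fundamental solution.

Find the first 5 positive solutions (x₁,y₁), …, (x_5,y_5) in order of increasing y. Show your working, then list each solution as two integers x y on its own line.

145925 12606
42588211249 3679061100
12429369452874725 1073733982022394
3627511474778900280001 313369262649556627800
1058689223901792677265417125 91456819303199367841407606

[11; 1,1,2,1,3,…,1,1,22] for √134; ℓ=14 ⇒ convergent index 13
step 0: (11, 1)  from 11·(1,0) + (0,1)
step 1: (12, 1)  from 1·(11,1) + (1,0)
step 2: (23, 2)  from 1·(12,1) + (11,1)
step 3: (58, 5)  from 2·(23,2) + (12,1)
step 4: (81, 7)  from 1·(58,5) + (23,2)
step 5: (301, 26)  from 3·(81,7) + (58,5)
…
step 7: (4121, 356)  from 10·(382,33) + (301,26)
step 8: (4503, 389)  from 1·(4121,356) + (382,33)
step 9: (17630, 1523)  from 3·(4503,389) + (4121,356)
step 10: (22133, 1912)  from 1·(17630,1523) + (4503,389)
step 11: (61896, 5347)  from 2·(22133,1912) + (17630,1523)
step 12: (84029, 7259)  from 1·(61896,5347) + (22133,1912)
step 13: (145925, 12606)  from 1·(84029,7259) + (61896,5347)
→ (145925, 12606).  Check: 145925²=21294105625, 134·12606²=21294105624, difference 1.
(x_2, y_2) = (145925·145925 + 134·12606·12606, 145925·12606 + 12606·145925) = (42588211249, 3679061100)
(x_3, y_3) = (145925·42588211249 + 134·12606·3679061100, 145925·3679061100 + 12606·42588211249) = (12429369452874725, 1073733982022394)
(x_4, y_4) = (145925·12429369452874725 + 134·12606·1073733982022394, 145925·1073733982022394 + 12606·12429369452874725) = (3627511474778900280001, 313369262649556627800)
(x_5, y_5) = (145925·3627511474778900280001 + 134·12606·313369262649556627800, 145925·313369262649556627800 + 12606·3627511474778900280001) = (1058689223901792677265417125, 91456819303199367841407606)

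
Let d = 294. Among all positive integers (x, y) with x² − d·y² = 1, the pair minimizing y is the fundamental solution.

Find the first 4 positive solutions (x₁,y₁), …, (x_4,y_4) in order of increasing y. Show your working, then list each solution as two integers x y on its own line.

d=294: √d = [17; 6,1,4,1,6,34] (ℓ=6, even), read p_5/q_5
k=0  a_k=17  p_k/q_k = 17/1
…
k=3  a_k=4  p_k/q_k = 583/34
k=4  a_k=1  p_k/q_k = 703/41
k=5  a_k=6  p_k/q_k = 4801/280
fundamental: x₁=4801, y₁=280  (since 23049601 − 294·78400 = 1)
(x_2, y_2) = (4801·4801 + 294·280·280, 4801·280 + 280·4801) = (46099201, 2688560)
(x_3, y_3) = (4801·46099201 + 294·280·2688560, 4801·2688560 + 280·46099201) = (442644523201, 25815552840)
(x_4, y_4) = (4801·442644523201 + 294·280·25815552840, 4801·25815552840 + 280·442644523201) = (4250272665676801, 247880935681120)

4801 280
46099201 2688560
442644523201 25815552840
4250272665676801 247880935681120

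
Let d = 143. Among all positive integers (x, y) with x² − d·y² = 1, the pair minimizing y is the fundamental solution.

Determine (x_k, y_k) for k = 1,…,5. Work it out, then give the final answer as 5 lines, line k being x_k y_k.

√143 → a₀=11, period (1,22); ℓ=2 even so k=1
a_0=11:  p_0=11·1+0=11,  q_0=11·0+1=1
a_1=1:  p_1=1·11+1=12,  q_1=1·1+0=1
→ (12, 1).  Check: 12²=144, 143·1²=143, difference 1.
(x_2, y_2) = (12·12 + 143·1·1, 12·1 + 1·12) = (287, 24)
(x_3, y_3) = (12·287 + 143·1·24, 12·24 + 1·287) = (6876, 575)
(x_4, y_4) = (12·6876 + 143·1·575, 12·575 + 1·6876) = (164737, 13776)
(x_5, y_5) = (12·164737 + 143·1·13776, 12·13776 + 1·164737) = (3946812, 330049)

12 1
287 24
6876 575
164737 13776
3946812 330049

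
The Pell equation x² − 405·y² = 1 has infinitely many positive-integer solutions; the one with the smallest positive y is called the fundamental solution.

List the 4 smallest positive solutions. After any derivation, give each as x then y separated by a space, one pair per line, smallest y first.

161 8
51841 2576
16692641 829464
5374978561 267084832

√405 = [20; 8,40, …], period ℓ=2 (even) → k=1
i=0: a=20 ⇒ p=20, q=1
i=1: a=8 ⇒ p=161, q=8
→ (161, 8).  Check: 161²=25921, 405·8²=25920, difference 1.
(161+8√405)^2 = 51841 + 2576√405
(161+8√405)^3 = 16692641 + 829464√405
(161+8√405)^4 = 5374978561 + 267084832√405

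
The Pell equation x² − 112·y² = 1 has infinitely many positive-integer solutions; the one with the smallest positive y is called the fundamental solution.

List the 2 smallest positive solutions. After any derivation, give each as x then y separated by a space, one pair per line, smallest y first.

√112 → a₀=10, period (1,1,2,1,1,20); ℓ=6 even so k=5
i=0: a=10 ⇒ p=10, q=1
i=1: a=1 ⇒ p=11, q=1
i=2: a=1 ⇒ p=21, q=2
i=3: a=2 ⇒ p=53, q=5
i=4: a=1 ⇒ p=74, q=7
i=5: a=1 ⇒ p=127, q=12
→ (127, 12).  Check: 127²=16129, 112·12²=16128, difference 1.
(x_2, y_2) = (127·127 + 112·12·12, 127·12 + 12·127) = (32257, 3048)

127 12
32257 3048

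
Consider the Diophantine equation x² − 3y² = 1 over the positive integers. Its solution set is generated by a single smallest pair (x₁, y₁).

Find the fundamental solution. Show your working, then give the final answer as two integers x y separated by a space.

d=3: √d = [1; 1,2] (ℓ=2, even), read p_1/q_1
k=0  a_k=1  p_k/q_k = 1/1
k=1  a_k=1  p_k/q_k = 2/1
fundamental: x₁=2, y₁=1  (since 4 − 3·1 = 1)

2 1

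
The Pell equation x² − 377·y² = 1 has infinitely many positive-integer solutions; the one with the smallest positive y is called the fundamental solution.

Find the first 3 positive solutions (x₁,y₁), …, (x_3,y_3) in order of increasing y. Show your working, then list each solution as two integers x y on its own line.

√377 = [19; 2,2,2,38, …], period ℓ=4 (even) → k=3
k=0  a_k=19  p_k/q_k = 19/1
…
k=2  a_k=2  p_k/q_k = 97/5
k=3  a_k=2  p_k/q_k = 233/12
→ (233, 12).  Check: 233²=54289, 377·12²=54288, difference 1.
(x_2, y_2) = (233·233 + 377·12·12, 233·12 + 12·233) = (108577, 5592)
(x_3, y_3) = (233·108577 + 377·12·5592, 233·5592 + 12·108577) = (50596649, 2605860)

233 12
108577 5592
50596649 2605860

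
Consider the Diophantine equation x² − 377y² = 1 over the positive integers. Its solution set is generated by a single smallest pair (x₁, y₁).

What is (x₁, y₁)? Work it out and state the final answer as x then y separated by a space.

233 12

√377 = [19; 2,2,2,38, …], period ℓ=4 (even) → k=3
step 0: (19, 1)  from 19·(1,0) + (0,1)
…
step 2: (97, 5)  from 2·(39,2) + (19,1)
step 3: (233, 12)  from 2·(97,5) + (39,2)
→ (233, 12).  Check: 233²=54289, 377·12²=54288, difference 1.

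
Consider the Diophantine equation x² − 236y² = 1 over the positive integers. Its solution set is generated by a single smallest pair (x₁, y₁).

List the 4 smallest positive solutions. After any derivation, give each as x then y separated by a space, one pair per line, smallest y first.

561799 36570
631236232801 41089978860
709255768702176199 46168618067101710
796918363201596536611201 51874966922918257173720

[15; 2,1,3,5,1,6,1,5,3,1,2,30] for √236; ℓ=12 ⇒ convergent index 11
step 0: (15, 1)  from 15·(1,0) + (0,1)
…
step 2: (46, 3)  from 1·(31,2) + (15,1)
step 3: (169, 11)  from 3·(46,3) + (31,2)
step 4: (891, 58)  from 5·(169,11) + (46,3)
step 5: (1060, 69)  from 1·(891,58) + (169,11)
step 6: (7251, 472)  from 6·(1060,69) + (891,58)
step 7: (8311, 541)  from 1·(7251,472) + (1060,69)
…
step 9: (154729, 10072)  from 3·(48806,3177) + (8311,541)
step 10: (203535, 13249)  from 1·(154729,10072) + (48806,3177)
step 11: (561799, 36570)  from 2·(203535,13249) + (154729,10072)
fundamental: x₁=561799, y₁=36570  (since 315618116401 − 236·1337364900 = 1)
(561799+36570√236)^2 = 631236232801 + 41089978860√236
(561799+36570√236)^3 = 709255768702176199 + 46168618067101710√236
(561799+36570√236)^4 = 796918363201596536611201 + 51874966922918257173720√236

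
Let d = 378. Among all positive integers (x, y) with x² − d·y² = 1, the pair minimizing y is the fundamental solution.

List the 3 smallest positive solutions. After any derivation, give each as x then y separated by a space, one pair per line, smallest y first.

√378 → a₀=19, period (2,3,1,4,1,3,2,38); ℓ=8 even so k=7
a_0=19:  p_0=19·1+0=19,  q_0=19·0+1=1
…
a_5=1:  p_5=1·836+175=1011,  q_5=1·43+9=52
a_6=3:  p_6=3·1011+836=3869,  q_6=3·52+43=199
a_7=2:  p_7=2·3869+1011=8749,  q_7=2·199+52=450
(x₁, y₁) = (8749, 450);  8749² − 378·450² = 1 ✓
n=2: (8749,450)∘(8749,450) = (8749·8749+378·450·450, 8749·450+450·8749) = (153090001,7874100)
n=3: (153090001,7874100)∘(8749,450) = (8749·153090001+378·450·7874100, 8749·7874100+450·153090001) = (2678768828749,137781001350)

8749 450
153090001 7874100
2678768828749 137781001350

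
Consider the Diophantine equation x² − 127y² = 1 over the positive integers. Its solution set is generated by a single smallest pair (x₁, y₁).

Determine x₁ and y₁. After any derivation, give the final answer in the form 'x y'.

4730624 419775

√127 = [11; 3,1,2,2,7,11,7,2,2,1,3,22, …], period ℓ=12 (even) → k=11
step 0: (11, 1)  from 11·(1,0) + (0,1)
…
step 3: (124, 11)  from 2·(45,4) + (34,3)
…
step 10: (1274561, 113099)  from 1·(906941,80478) + (367620,32621)
step 11: (4730624, 419775)  from 3·(1274561,113099) + (906941,80478)
(x₁, y₁) = (4730624, 419775);  4730624² − 127·419775² = 1 ✓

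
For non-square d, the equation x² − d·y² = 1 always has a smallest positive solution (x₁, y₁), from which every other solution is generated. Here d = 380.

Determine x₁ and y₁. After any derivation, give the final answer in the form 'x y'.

39 2

√380 = [19; 2,38, …], period ℓ=2 (even) → k=1
k=0  a_k=19  p_k/q_k = 19/1
k=1  a_k=2  p_k/q_k = 39/2
→ (39, 2).  Check: 39²=1521, 380·2²=1520, difference 1.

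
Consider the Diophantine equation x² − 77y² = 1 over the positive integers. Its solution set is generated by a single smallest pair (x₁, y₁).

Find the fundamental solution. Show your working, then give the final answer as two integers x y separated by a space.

351 40

[8; 1,3,2,3,1,16] for √77; ℓ=6 ⇒ convergent index 5
k=0  a_k=8  p_k/q_k = 8/1
k=1  a_k=1  p_k/q_k = 9/1
k=2  a_k=3  p_k/q_k = 35/4
k=3  a_k=2  p_k/q_k = 79/9
k=4  a_k=3  p_k/q_k = 272/31
k=5  a_k=1  p_k/q_k = 351/40
→ (351, 40).  Check: 351²=123201, 77·40²=123200, difference 1.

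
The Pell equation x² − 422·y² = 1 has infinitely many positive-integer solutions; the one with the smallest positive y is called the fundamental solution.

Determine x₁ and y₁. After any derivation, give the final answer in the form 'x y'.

7022501 341850

√422 = [20; 1,1,5,2,1,…,1,1,40, …], period ℓ=14 (even) → k=13
step 0: (20, 1)  from 20·(1,0) + (0,1)
step 1: (21, 1)  from 1·(20,1) + (1,0)
step 2: (41, 2)  from 1·(21,1) + (20,1)
step 3: (226, 11)  from 5·(41,2) + (21,1)
…
step 6: (2650, 129)  from 3·(719,35) + (493,24)
step 7: (53719, 2615)  from 20·(2650,129) + (719,35)
…
step 9: (217526, 10589)  from 1·(163807,7974) + (53719,2615)
…
step 11: (3211821, 156349)  from 5·(598859,29152) + (217526,10589)
step 12: (3810680, 185501)  from 1·(3211821,156349) + (598859,29152)
step 13: (7022501, 341850)  from 1·(3810680,185501) + (3211821,156349)
→ (7022501, 341850).  Check: 7022501²=49315520295001, 422·341850²=49315520295000, difference 1.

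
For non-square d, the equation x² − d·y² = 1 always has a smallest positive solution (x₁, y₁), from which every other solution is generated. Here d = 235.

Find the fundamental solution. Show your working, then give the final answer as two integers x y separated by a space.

46 3

[15; 3,30] for √235; ℓ=2 ⇒ convergent index 1
a_0=15:  p_0=15·1+0=15,  q_0=15·0+1=1
a_1=3:  p_1=3·15+1=46,  q_1=3·1+0=3
→ (46, 3).  Check: 46²=2116, 235·3²=2115, difference 1.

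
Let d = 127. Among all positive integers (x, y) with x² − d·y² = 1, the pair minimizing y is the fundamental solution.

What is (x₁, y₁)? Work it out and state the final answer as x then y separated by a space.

d=127: √d = [11; 3,1,2,2,7,11,7,2,2,1,3,22] (ℓ=12, even), read p_11/q_11
k=0  a_k=11  p_k/q_k = 11/1
…
k=2  a_k=1  p_k/q_k = 45/4
k=3  a_k=2  p_k/q_k = 124/11
k=4  a_k=2  p_k/q_k = 293/26
…
k=7  a_k=7  p_k/q_k = 171701/15236
k=8  a_k=2  p_k/q_k = 367620/32621
…
k=10  a_k=1  p_k/q_k = 1274561/113099
k=11  a_k=3  p_k/q_k = 4730624/419775
fundamental: x₁=4730624, y₁=419775  (since 22378803429376 − 127·176211050625 = 1)

4730624 419775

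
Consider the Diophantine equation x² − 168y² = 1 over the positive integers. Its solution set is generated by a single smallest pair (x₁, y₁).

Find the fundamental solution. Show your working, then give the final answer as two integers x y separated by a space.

13 1

d=168: √d = [12; 1,24] (ℓ=2, even), read p_1/q_1
a_0=12:  p_0=12·1+0=12,  q_0=12·0+1=1
a_1=1:  p_1=1·12+1=13,  q_1=1·1+0=1
(x₁, y₁) = (13, 1);  13² − 168·1² = 1 ✓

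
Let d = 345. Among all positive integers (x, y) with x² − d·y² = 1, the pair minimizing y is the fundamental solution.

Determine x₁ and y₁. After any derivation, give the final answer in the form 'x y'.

6761 364

√345 → a₀=18, period (1,1,2,1,6,1,2,1,1,36); ℓ=10 even so k=9
i=0: a=18 ⇒ p=18, q=1
…
i=2: a=1 ⇒ p=37, q=2
i=3: a=2 ⇒ p=93, q=5
…
i=6: a=1 ⇒ p=1003, q=54
…
i=8: a=1 ⇒ p=3882, q=209
i=9: a=1 ⇒ p=6761, q=364
(x₁, y₁) = (6761, 364);  6761² − 345·364² = 1 ✓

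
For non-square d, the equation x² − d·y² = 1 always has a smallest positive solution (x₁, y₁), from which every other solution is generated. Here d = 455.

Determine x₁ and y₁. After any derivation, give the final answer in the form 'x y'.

[21; 3,42] for √455; ℓ=2 ⇒ convergent index 1
i=0: a=21 ⇒ p=21, q=1
i=1: a=3 ⇒ p=64, q=3
(x₁, y₁) = (64, 3);  64² − 455·3² = 1 ✓

64 3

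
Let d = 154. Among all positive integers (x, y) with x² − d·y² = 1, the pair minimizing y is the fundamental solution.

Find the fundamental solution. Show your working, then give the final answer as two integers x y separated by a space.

√154 = [12; 2,2,3,1,2,1,3,2,2,24, …], period ℓ=10 (even) → k=9
k=0  a_k=12  p_k/q_k = 12/1
k=1  a_k=2  p_k/q_k = 25/2
…
k=6  a_k=1  p_k/q_k = 1030/83
k=7  a_k=3  p_k/q_k = 3847/310
k=8  a_k=2  p_k/q_k = 8724/703
k=9  a_k=2  p_k/q_k = 21295/1716
fundamental: x₁=21295, y₁=1716  (since 453477025 − 154·2944656 = 1)

21295 1716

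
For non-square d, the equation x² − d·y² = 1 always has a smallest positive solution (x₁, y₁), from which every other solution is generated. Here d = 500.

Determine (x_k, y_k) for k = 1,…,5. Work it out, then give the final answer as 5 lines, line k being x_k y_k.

930249 41602
1730726404001 77400437796
3220013013190122249 144003359718540806
5990827771012465337616001 267917962749548332043592
11145923086309929722690704506249 498460833859465169310720288010

d=500: √d = [22; 2,1,3,2,1,…,1,2,44] (ℓ=14, even), read p_13/q_13
a_0=22:  p_0=22·1+0=22,  q_0=22·0+1=1
a_1=2:  p_1=2·22+1=45,  q_1=2·1+0=2
a_2=1:  p_2=1·45+22=67,  q_2=1·2+1=3
a_3=3:  p_3=3·67+45=246,  q_3=3·3+2=11
…
a_6=1:  p_6=1·805+559=1364,  q_6=1·36+25=61
a_7=10:  p_7=10·1364+805=14445,  q_7=10·61+36=646
a_8=1:  p_8=1·14445+1364=15809,  q_8=1·646+61=707
a_9=1:  p_9=1·15809+14445=30254,  q_9=1·707+646=1353
a_10=2:  p_10=2·30254+15809=76317,  q_10=2·1353+707=3413
…
a_12=1:  p_12=1·259205+76317=335522,  q_12=1·11592+3413=15005
a_13=2:  p_13=2·335522+259205=930249,  q_13=2·15005+11592=41602
(x₁, y₁) = (930249, 41602);  930249² − 500·41602² = 1 ✓
n=2: (930249,41602)∘(930249,41602) = (930249·930249+500·41602·41602, 930249·41602+41602·930249) = (1730726404001,77400437796)
n=3: (1730726404001,77400437796)∘(930249,41602) = (930249·1730726404001+500·41602·77400437796, 930249·77400437796+41602·1730726404001) = (3220013013190122249,144003359718540806)
n=4: (3220013013190122249,144003359718540806)∘(930249,41602) = (930249·3220013013190122249+500·41602·144003359718540806, 930249·144003359718540806+41602·3220013013190122249) = (5990827771012465337616001,267917962749548332043592)
n=5: (5990827771012465337616001,267917962749548332043592)∘(930249,41602) = (930249·5990827771012465337616001+500·41602·267917962749548332043592, 930249·267917962749548332043592+41602·5990827771012465337616001) = (11145923086309929722690704506249,498460833859465169310720288010)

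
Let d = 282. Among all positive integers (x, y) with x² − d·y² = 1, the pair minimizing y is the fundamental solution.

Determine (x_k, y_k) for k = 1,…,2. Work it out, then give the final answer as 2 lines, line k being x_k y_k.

d=282: √d = [16; 1,3,1,4,1,3,1,32] (ℓ=8, even), read p_7/q_7
step 0: (16, 1)  from 16·(1,0) + (0,1)
step 1: (17, 1)  from 1·(16,1) + (1,0)
step 2: (67, 4)  from 3·(17,1) + (16,1)
…
step 6: (1864, 111)  from 3·(487,29) + (403,24)
step 7: (2351, 140)  from 1·(1864,111) + (487,29)
fundamental: x₁=2351, y₁=140  (since 5527201 − 282·19600 = 1)
(x_2, y_2) = (2351·2351 + 282·140·140, 2351·140 + 140·2351) = (11054401, 658280)

2351 140
11054401 658280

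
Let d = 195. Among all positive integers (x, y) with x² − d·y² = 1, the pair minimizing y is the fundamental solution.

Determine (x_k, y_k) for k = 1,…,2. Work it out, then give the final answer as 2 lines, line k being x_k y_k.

√195 = [13; 1,26, …], period ℓ=2 (even) → k=1
i=0: a=13 ⇒ p=13, q=1
i=1: a=1 ⇒ p=14, q=1
fundamental: x₁=14, y₁=1  (since 196 − 195·1 = 1)
(14+1√195)^2 = 391 + 28√195

14 1
391 28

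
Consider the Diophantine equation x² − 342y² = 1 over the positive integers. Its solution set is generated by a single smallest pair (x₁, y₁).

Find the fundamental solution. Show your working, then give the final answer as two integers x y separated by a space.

√342 → a₀=18, period (2,36); ℓ=2 even so k=1
k=0  a_k=18  p_k/q_k = 18/1
k=1  a_k=2  p_k/q_k = 37/2
(x₁, y₁) = (37, 2);  37² − 342·2² = 1 ✓

37 2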